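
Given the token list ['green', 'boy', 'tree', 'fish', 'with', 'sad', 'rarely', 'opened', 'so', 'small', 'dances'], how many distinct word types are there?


Listing all tokens and tracking unique types:
  Token 1: 'green' -> NEW (unique so far: 1)
  Token 2: 'boy' -> NEW (unique so far: 2)
  Token 3: 'tree' -> NEW (unique so far: 3)
  Token 4: 'fish' -> NEW (unique so far: 4)
  Token 5: 'with' -> NEW (unique so far: 5)
  Token 6: 'sad' -> NEW (unique so far: 6)
  Token 7: 'rarely' -> NEW (unique so far: 7)
  Token 8: 'opened' -> NEW (unique so far: 8)
  Token 9: 'so' -> NEW (unique so far: 9)
  Token 10: 'small' -> NEW (unique so far: 10)
  Token 11: 'dances' -> NEW (unique so far: 11)
Unique types: ('boy', 'dances', 'fish', 'green', 'opened', 'rarely', 'sad', 'small', 'so', 'tree', 'with')
Vocabulary size: 11

11


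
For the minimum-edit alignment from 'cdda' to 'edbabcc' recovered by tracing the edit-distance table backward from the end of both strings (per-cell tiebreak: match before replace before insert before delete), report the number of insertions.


Edit distance = 5. Backtracking from cell (4, 7) with preference match > replace > insert > delete,
then listing the resulting alignment 'cdda' -> 'edbabcc' left to right:
  Step 1: replace c->e
  Step 2: keep 'd'
  Step 3: replace d->b
  Step 4: keep 'a'
  Step 5: insert 'b' [insertion #1]
  Step 6: insert 'c' [insertion #2]
  Step 7: insert 'c' [insertion #3]
Total insertions: 3

3


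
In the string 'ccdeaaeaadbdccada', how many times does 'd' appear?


Scanning 'ccdeaaeaadbdccada' for 'd':
  Position 2: 'd' -> MATCH (count: 1)
  Position 9: 'd' -> MATCH (count: 2)
  Position 11: 'd' -> MATCH (count: 3)
  Position 15: 'd' -> MATCH (count: 4)
Total occurrences of 'd': 4

4


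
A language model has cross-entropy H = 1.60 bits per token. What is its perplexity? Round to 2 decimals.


Perplexity formula: PP = 2^H
H = 1.60
PP = 2^1.60
Decompose: 2^1.60 = 2^1 * 2^0.60
2^1 = 2, 2^0.60 ~ 1.5157166
PP ~ 2 * 1.5157166 = 3.0314332
Rounded to 2 decimals: 3.03

3.03


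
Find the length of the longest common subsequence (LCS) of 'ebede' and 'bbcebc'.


DP table for LCS of 'ebede' and 'bbcebc':
       b  b  c  e  b  c
    0  0  0  0  0  0  0
  e 0  0  0  0  1  1  1
  b 0  1  1  1  1  2  2
  e 0  1  1  1  2  2  2
  d 0  1  1  1  2  2  2
  e 0  1  1  1  2  2  2
LCS: 'eb'
LCS length = 2

2


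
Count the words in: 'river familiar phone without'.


Counting words by splitting on spaces:
  Word 1: 'river'
  Word 2: 'familiar'
  Word 3: 'phone'
  Word 4: 'without'
Total words: 4

4


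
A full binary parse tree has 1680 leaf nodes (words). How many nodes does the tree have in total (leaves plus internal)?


Leaf nodes (terminals): 1680
Internal nodes = n - 1 = 1680 - 1 = 1679
Total = leaves + internal = 1680 + 1679 = 3359

3359


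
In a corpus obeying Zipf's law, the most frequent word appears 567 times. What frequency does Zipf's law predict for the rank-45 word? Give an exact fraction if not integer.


Zipf's law: freq(rank) = f1 / rank
f1 = 567, rank = 45
freq = 567 / 45
GCD(567, 45) = 9
Simplified: 63/5

63/5


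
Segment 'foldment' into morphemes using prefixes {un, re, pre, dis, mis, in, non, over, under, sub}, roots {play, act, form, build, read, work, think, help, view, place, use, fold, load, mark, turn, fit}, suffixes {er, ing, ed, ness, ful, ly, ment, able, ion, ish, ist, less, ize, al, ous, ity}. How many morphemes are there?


Segmenting 'foldment' against the inventory:
  'fold' -> root (morpheme 1)
  'ment' -> suffix (morpheme 2)
Total morphemes: 2

2


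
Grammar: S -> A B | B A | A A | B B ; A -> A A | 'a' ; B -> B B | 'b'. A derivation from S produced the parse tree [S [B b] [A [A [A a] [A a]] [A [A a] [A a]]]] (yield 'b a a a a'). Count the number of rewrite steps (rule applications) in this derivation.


Every bracketed nonterminal node [X ...] in the tree is produced by exactly one rule application.
Reading the tree off as a leftmost derivation:
  Step 1: S  =>  B A   (applied S -> B A)
  Step 2: B A  =>  b A   (applied B -> b)
  Step 3: b A  =>  b A A   (applied A -> A A)
  Step 4: b A A  =>  b A A A   (applied A -> A A)
  Step 5: b A A A  =>  b a A A   (applied A -> a)
  Step 6: b a A A  =>  b a a A   (applied A -> a)
  Step 7: b a a A  =>  b a a A A   (applied A -> A A)
  Step 8: b a a A A  =>  b a a a A   (applied A -> a)
  Step 9: b a a a A  =>  b a a a a   (applied A -> a)
Final yield: b a a a a
Total rewrite steps: 9

9


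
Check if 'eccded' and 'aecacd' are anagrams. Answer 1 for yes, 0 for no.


Sort characters of 'eccded': 'ccddee'
Sort characters of 'aecacd': 'aaccde'
Sorted forms differ -> they are NOT anagrams
Result: 0

0


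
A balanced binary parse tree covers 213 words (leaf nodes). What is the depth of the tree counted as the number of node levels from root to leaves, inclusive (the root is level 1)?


In a balanced binary tree with n leaves the deepest leaf is ceil(log2(n)) edges below the root,
so counting node levels inclusive of root and leaves gives ceil(log2(n)) + 1 levels.
log2(213) = 7.7347
ceil(7.7347) = 8
levels = 8 + 1 = 9

9


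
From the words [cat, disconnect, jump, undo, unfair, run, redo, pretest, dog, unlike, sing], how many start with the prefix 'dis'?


Checking each word for prefix 'dis':
  'cat' -> no (count: 0)
  'disconnect' -> YES, starts with 'dis' (count: 1)
  'jump' -> no (count: 1)
  'undo' -> no (count: 1)
  'unfair' -> no (count: 1)
  'run' -> no (count: 1)
  'redo' -> no (count: 1)
  'pretest' -> no (count: 1)
  'dog' -> no (count: 1)
  'unlike' -> no (count: 1)
  'sing' -> no (count: 1)
Total with prefix 'dis': 1

1


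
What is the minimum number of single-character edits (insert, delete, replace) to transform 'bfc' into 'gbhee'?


Building DP table for s1='bfc' (len 3) and s2='gbhee' (len 5):
       g  b  h  e  e
    0  1  2  3  4  5
  b 1  1  1  2  3  4
  f 2  2  2  2  3  4
  c 3  3  3  3  3  4
Edit distance = dp[3][5] = 4

4


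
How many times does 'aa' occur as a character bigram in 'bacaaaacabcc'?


Scanning 'bacaaaacabcc' for bigram 'aa':
  Position 0: 'ba' -> no
  Position 1: 'ac' -> no
  Position 2: 'ca' -> no
  Position 3: 'aa' -> MATCH
  Position 4: 'aa' -> MATCH
  Position 5: 'aa' -> MATCH
  Position 6: 'ac' -> no
  Position 7: 'ca' -> no
  Position 8: 'ab' -> no
  Position 9: 'bc' -> no
  Position 10: 'cc' -> no
Total matches: 3

3


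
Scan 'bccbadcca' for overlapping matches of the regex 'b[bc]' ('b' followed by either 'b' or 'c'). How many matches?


Pattern: b[bc] means 'b' followed by either 'b' or 'c'.
Scanning 'bccbadcca' position-by-position:
  Pos 0: window 'bc' -> MATCH
  Pos 1: window 'cc' -> no
  Pos 2: window 'cb' -> no
  Pos 3: window 'ba' -> no
  Pos 4: window 'ad' -> no
  Pos 5: window 'dc' -> no
  Pos 6: window 'cc' -> no
  Pos 7: window 'ca' -> no
  Pos 8: window 'a' -> no
Total matches: 1

1


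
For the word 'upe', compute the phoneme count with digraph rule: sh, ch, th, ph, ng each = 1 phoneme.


Parsing 'upe' greedily, digraphs first:
  'u' -> vowel phoneme (phonemes so far: 1)
  'p' -> consonant phoneme (phonemes so far: 2)
  'e' -> vowel phoneme (phonemes so far: 3)
Total phonemes: 3

3


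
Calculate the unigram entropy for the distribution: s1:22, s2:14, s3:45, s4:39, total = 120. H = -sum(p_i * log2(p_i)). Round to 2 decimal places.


Computing entropy H = -sum(p_i * log2(p_i)):
  s1: p = 22/120 = 0.1833, -p*log2(p) = 0.4487
  s2: p = 14/120 = 0.1167, -p*log2(p) = 0.3616
  s3: p = 45/120 = 0.3750, -p*log2(p) = 0.5306
  s4: p = 39/120 = 0.3250, -p*log2(p) = 0.5270
H = sum of terms = 1.8679
Rounded to 2 decimals: 1.87

1.87


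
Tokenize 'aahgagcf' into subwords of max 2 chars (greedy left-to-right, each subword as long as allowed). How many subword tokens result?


'aahgagcf' has 8 characters.
Chunking with max size 2:
  Chunk 1: 'aa' (positions 0-1)
  Chunk 2: 'hg' (positions 2-3)
  Chunk 3: 'ag' (positions 4-5)
  Chunk 4: 'cf' (positions 6-7)
Total chunks: ceil(8 / 2) = 4

4


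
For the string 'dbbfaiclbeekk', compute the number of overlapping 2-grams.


String 'dbbfaiclbeekk' has length L = 13.
Number of overlapping n-grams = L - n + 1
Substituting: 13 - 2 + 1 = 12

12


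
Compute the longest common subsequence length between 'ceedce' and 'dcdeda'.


DP table for LCS of 'ceedce' and 'dcdeda':
       d  c  d  e  d  a
    0  0  0  0  0  0  0
  c 0  0  1  1  1  1  1
  e 0  0  1  1  2  2  2
  e 0  0  1  1  2  2  2
  d 0  1  1  2  2  3  3
  c 0  1  2  2  2  3  3
  e 0  1  2  2  3  3  3
LCS: 'ced'
LCS length = 3

3


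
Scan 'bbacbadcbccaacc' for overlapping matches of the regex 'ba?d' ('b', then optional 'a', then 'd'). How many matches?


Pattern: ba?d means 'b', then optional 'a', then 'd'.
Scanning 'bbacbadcbccaacc' position-by-position:
  Pos 0: window 'bba' -> no
  Pos 1: window 'bac' -> no
  Pos 2: window 'acb' -> no
  Pos 3: window 'cba' -> no
  Pos 4: window 'bad' -> MATCH
  Pos 5: window 'adc' -> no
  Pos 6: window 'dcb' -> no
  Pos 7: window 'cbc' -> no
  Pos 8: window 'bcc' -> no
  Pos 9: window 'cca' -> no
  Pos 10: window 'caa' -> no
  Pos 11: window 'aac' -> no
  Pos 12: window 'acc' -> no
  Pos 13: window 'cc' -> no
  Pos 14: window 'c' -> no
Total matches: 1

1


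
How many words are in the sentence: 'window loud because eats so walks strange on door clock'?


Counting words by splitting on spaces:
  Word 1: 'window'
  Word 2: 'loud'
  Word 3: 'because'
  Word 4: 'eats'
  Word 5: 'so'
  Word 6: 'walks'
  Word 7: 'strange'
  Word 8: 'on'
  Word 9: 'door'
  Word 10: 'clock'
Total words: 10

10


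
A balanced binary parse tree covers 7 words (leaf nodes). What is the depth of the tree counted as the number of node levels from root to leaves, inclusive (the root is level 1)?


In a balanced binary tree with n leaves the deepest leaf is ceil(log2(n)) edges below the root,
so counting node levels inclusive of root and leaves gives ceil(log2(n)) + 1 levels.
log2(7) = 2.8074
ceil(2.8074) = 3
levels = 3 + 1 = 4

4


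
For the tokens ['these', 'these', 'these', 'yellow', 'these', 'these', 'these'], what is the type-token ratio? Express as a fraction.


Tokens: 7
Unique types: ('these', 'yellow') = 2
TTR = 2/7
Already in lowest terms.

2/7


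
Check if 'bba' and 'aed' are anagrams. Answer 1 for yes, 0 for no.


Sort characters of 'bba': 'abb'
Sort characters of 'aed': 'ade'
Sorted forms differ -> they are NOT anagrams
Result: 0

0


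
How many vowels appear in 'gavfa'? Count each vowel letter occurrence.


Scanning each character of 'gavfa':
  Position 1: 'g' -> consonant (running count: 0)
  Position 2: 'a' -> vowel (running count: 1)
  Position 3: 'v' -> consonant (running count: 1)
  Position 4: 'f' -> consonant (running count: 1)
  Position 5: 'a' -> vowel (running count: 2)
Total vowels: 2

2


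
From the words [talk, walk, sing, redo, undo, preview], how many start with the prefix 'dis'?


Checking each word for prefix 'dis':
  'talk' -> no (count: 0)
  'walk' -> no (count: 0)
  'sing' -> no (count: 0)
  'redo' -> no (count: 0)
  'undo' -> no (count: 0)
  'preview' -> no (count: 0)
Total with prefix 'dis': 0

0


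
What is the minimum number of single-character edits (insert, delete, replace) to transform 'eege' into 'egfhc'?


Building DP table for s1='eege' (len 4) and s2='egfhc' (len 5):
       e  g  f  h  c
    0  1  2  3  4  5
  e 1  0  1  2  3  4
  e 2  1  1  2  3  4
  g 3  2  1  2  3  4
  e 4  3  2  2  3  4
Edit distance = dp[4][5] = 4

4


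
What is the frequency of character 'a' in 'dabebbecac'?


Scanning 'dabebbecac' for 'a':
  Position 1: 'a' -> MATCH (count: 1)
  Position 8: 'a' -> MATCH (count: 2)
Total occurrences of 'a': 2

2


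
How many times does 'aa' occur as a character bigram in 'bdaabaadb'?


Scanning 'bdaabaadb' for bigram 'aa':
  Position 0: 'bd' -> no
  Position 1: 'da' -> no
  Position 2: 'aa' -> MATCH
  Position 3: 'ab' -> no
  Position 4: 'ba' -> no
  Position 5: 'aa' -> MATCH
  Position 6: 'ad' -> no
  Position 7: 'db' -> no
Total matches: 2

2


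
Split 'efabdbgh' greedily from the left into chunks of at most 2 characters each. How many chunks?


'efabdbgh' has 8 characters.
Chunking with max size 2:
  Chunk 1: 'ef' (positions 0-1)
  Chunk 2: 'ab' (positions 2-3)
  Chunk 3: 'db' (positions 4-5)
  Chunk 4: 'gh' (positions 6-7)
Total chunks: ceil(8 / 2) = 4

4


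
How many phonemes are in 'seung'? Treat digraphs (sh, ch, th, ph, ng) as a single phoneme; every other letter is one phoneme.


Parsing 'seung' greedily, digraphs first:
  's' -> consonant phoneme (phonemes so far: 1)
  'e' -> vowel phoneme (phonemes so far: 2)
  'u' -> vowel phoneme (phonemes so far: 3)
  'ng' -> digraph (1 consonant phoneme) (phonemes so far: 4)
Total phonemes: 4

4


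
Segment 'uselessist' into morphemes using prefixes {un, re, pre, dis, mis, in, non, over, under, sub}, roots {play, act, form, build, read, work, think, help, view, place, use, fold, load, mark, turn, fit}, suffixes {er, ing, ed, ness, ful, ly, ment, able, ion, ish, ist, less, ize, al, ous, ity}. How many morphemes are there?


Segmenting 'uselessist' against the inventory:
  'use' -> root (morpheme 1)
  'less' -> suffix (morpheme 2)
  'ist' -> suffix (morpheme 3)
Total morphemes: 3

3


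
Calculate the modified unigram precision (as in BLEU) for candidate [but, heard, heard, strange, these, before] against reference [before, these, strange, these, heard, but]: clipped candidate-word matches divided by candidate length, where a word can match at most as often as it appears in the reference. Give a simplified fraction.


Reference word counts: {'before': 1, 'but': 1, 'heard': 1, 'strange': 1, 'these': 2}
Checking each candidate word (with clipping):
  'but' -> in reference (ref count 1, used 1/1) -> match (matches: 1)
  'heard' -> in reference (ref count 1, used 1/1) -> match (matches: 2)
  'heard' -> ref count 1 already used up (1/1) -> clipped, no match (matches: 2)
  'strange' -> in reference (ref count 1, used 1/1) -> match (matches: 3)
  'these' -> in reference (ref count 2, used 1/2) -> match (matches: 4)
  'before' -> in reference (ref count 1, used 1/1) -> match (matches: 5)
Clipped matches: 5, Candidate length: 6
Precision = 5/6

5/6


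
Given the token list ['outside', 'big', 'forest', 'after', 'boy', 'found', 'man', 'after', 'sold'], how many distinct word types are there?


Listing all tokens and tracking unique types:
  Token 1: 'outside' -> NEW (unique so far: 1)
  Token 2: 'big' -> NEW (unique so far: 2)
  Token 3: 'forest' -> NEW (unique so far: 3)
  Token 4: 'after' -> NEW (unique so far: 4)
  Token 5: 'boy' -> NEW (unique so far: 5)
  Token 6: 'found' -> NEW (unique so far: 6)
  Token 7: 'man' -> NEW (unique so far: 7)
  Token 8: 'after' -> duplicate (unique so far: 7)
  Token 9: 'sold' -> NEW (unique so far: 8)
Unique types: ('after', 'big', 'boy', 'forest', 'found', 'man', 'outside', 'sold')
Vocabulary size: 8

8


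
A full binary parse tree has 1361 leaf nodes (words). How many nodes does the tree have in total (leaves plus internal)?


Leaf nodes (terminals): 1361
Internal nodes = n - 1 = 1361 - 1 = 1360
Total = leaves + internal = 1361 + 1360 = 2721

2721


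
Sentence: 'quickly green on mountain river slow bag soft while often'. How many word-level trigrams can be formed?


Word trigrams from [10] words:
  Trigram 1: (quickly green on)
  Trigram 2: (green on mountain)
  Trigram 3: (on mountain river)
  Trigram 4: (mountain river slow)
  Trigram 5: (river slow bag)
  Trigram 6: (slow bag soft)
  Trigram 7: (bag soft while)
  Trigram 8: (soft while often)
Total word trigrams: 10 - 2 = 8

8


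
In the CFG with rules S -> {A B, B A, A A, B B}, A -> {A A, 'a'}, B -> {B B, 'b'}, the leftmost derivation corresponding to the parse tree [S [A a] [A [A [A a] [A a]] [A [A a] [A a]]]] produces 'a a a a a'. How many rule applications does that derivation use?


Every bracketed nonterminal node [X ...] in the tree is produced by exactly one rule application.
Reading the tree off as a leftmost derivation:
  Step 1: S  =>  A A   (applied S -> A A)
  Step 2: A A  =>  a A   (applied A -> a)
  Step 3: a A  =>  a A A   (applied A -> A A)
  Step 4: a A A  =>  a A A A   (applied A -> A A)
  Step 5: a A A A  =>  a a A A   (applied A -> a)
  Step 6: a a A A  =>  a a a A   (applied A -> a)
  Step 7: a a a A  =>  a a a A A   (applied A -> A A)
  Step 8: a a a A A  =>  a a a a A   (applied A -> a)
  Step 9: a a a a A  =>  a a a a a   (applied A -> a)
Final yield: a a a a a
Total rewrite steps: 9

9


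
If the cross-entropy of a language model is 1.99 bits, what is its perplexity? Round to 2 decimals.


Perplexity formula: PP = 2^H
H = 1.99
PP = 2^1.99
Decompose: 2^1.99 = 2^1 * 2^0.99
2^1 = 2, 2^0.99 ~ 1.9861850
PP ~ 2 * 1.9861850 = 3.9723700
Rounded to 2 decimals: 3.97

3.97


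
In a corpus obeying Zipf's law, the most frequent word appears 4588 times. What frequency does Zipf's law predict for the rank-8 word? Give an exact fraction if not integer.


Zipf's law: freq(rank) = f1 / rank
f1 = 4588, rank = 8
freq = 4588 / 8
GCD(4588, 8) = 4
Simplified: 1147/2

1147/2


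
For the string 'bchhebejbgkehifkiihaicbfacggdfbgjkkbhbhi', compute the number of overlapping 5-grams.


String 'bchhebejbgkehifkiihaicbfacggdfbgjkkbhbhi' has length L = 40.
Number of overlapping n-grams = L - n + 1
Substituting: 40 - 5 + 1 = 36

36


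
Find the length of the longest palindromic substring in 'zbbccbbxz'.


Scanning 'zbbccbbxz' for palindromic substrings.
Substring at positions 1-6: 'bbccbb'.
Check: reverse('bbccbb') = 'bbccbb' -> palindrome confirmed.
Neighbouring characters ('z' / 'x') break symmetry, so it cannot extend further.
No longer palindromic substring exists; longest length = 6

6


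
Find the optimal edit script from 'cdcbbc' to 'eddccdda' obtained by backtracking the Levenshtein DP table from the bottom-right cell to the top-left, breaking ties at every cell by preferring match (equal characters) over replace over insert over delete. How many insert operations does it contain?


Edit distance = 6. Backtracking from cell (6, 8) with preference match > replace > insert > delete,
then listing the resulting alignment 'cdcbbc' -> 'eddccdda' left to right:
  Step 1: insert 'e' [insertion #1]
  Step 2: replace c->d
  Step 3: keep 'd'
  Step 4: insert 'c' [insertion #2]
  Step 5: keep 'c'
  Step 6: replace b->d
  Step 7: replace b->d
  Step 8: replace c->a
Total insertions: 2

2


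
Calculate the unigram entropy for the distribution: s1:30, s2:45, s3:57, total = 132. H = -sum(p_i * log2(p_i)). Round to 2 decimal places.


Computing entropy H = -sum(p_i * log2(p_i)):
  s1: p = 30/132 = 0.2273, -p*log2(p) = 0.4858
  s2: p = 45/132 = 0.3409, -p*log2(p) = 0.5293
  s3: p = 57/132 = 0.4318, -p*log2(p) = 0.5231
H = sum of terms = 1.5382
Rounded to 2 decimals: 1.54

1.54


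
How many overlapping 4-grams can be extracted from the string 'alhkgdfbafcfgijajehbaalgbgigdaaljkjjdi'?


String 'alhkgdfbafcfgijajehbaalgbgigdaaljkjjdi' has length L = 38.
Number of overlapping n-grams = L - n + 1
Substituting: 38 - 4 + 1 = 35

35


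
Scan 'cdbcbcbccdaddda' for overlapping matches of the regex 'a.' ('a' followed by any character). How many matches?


Pattern: a. means 'a' followed by any character.
Scanning 'cdbcbcbccdaddda' position-by-position:
  Pos 0: window 'cd' -> no
  Pos 1: window 'db' -> no
  Pos 2: window 'bc' -> no
  Pos 3: window 'cb' -> no
  Pos 4: window 'bc' -> no
  Pos 5: window 'cb' -> no
  Pos 6: window 'bc' -> no
  Pos 7: window 'cc' -> no
  Pos 8: window 'cd' -> no
  Pos 9: window 'da' -> no
  Pos 10: window 'ad' -> MATCH
  Pos 11: window 'dd' -> no
  Pos 12: window 'dd' -> no
  Pos 13: window 'da' -> no
  Pos 14: window 'a' -> no
Total matches: 1

1


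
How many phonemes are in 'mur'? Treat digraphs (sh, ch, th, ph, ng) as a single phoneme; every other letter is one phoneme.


Parsing 'mur' greedily, digraphs first:
  'm' -> consonant phoneme (phonemes so far: 1)
  'u' -> vowel phoneme (phonemes so far: 2)
  'r' -> consonant phoneme (phonemes so far: 3)
Total phonemes: 3

3


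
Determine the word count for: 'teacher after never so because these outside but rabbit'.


Counting words by splitting on spaces:
  Word 1: 'teacher'
  Word 2: 'after'
  Word 3: 'never'
  Word 4: 'so'
  Word 5: 'because'
  Word 6: 'these'
  Word 7: 'outside'
  Word 8: 'but'
  Word 9: 'rabbit'
Total words: 9

9


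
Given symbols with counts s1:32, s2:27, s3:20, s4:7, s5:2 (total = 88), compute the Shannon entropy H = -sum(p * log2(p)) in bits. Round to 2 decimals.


Computing entropy H = -sum(p_i * log2(p_i)):
  s1: p = 32/88 = 0.3636, -p*log2(p) = 0.5307
  s2: p = 27/88 = 0.3068, -p*log2(p) = 0.5230
  s3: p = 20/88 = 0.2273, -p*log2(p) = 0.4858
  s4: p = 7/88 = 0.0795, -p*log2(p) = 0.2905
  s5: p = 2/88 = 0.0227, -p*log2(p) = 0.1241
H = sum of terms = 1.9541
Rounded to 2 decimals: 1.95

1.95


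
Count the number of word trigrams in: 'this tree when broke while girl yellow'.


Word trigrams from [7] words:
  Trigram 1: (this tree when)
  Trigram 2: (tree when broke)
  Trigram 3: (when broke while)
  Trigram 4: (broke while girl)
  Trigram 5: (while girl yellow)
Total word trigrams: 7 - 2 = 5

5


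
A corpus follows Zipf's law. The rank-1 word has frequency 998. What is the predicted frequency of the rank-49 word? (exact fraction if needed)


Zipf's law: freq(rank) = f1 / rank
f1 = 998, rank = 49
freq = 998 / 49
GCD(998, 49) = 1
Simplified: 998/49

998/49


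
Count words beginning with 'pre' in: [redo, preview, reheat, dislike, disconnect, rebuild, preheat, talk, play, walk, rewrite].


Checking each word for prefix 'pre':
  'redo' -> no (count: 0)
  'preview' -> YES, starts with 'pre' (count: 1)
  'reheat' -> no (count: 1)
  'dislike' -> no (count: 1)
  'disconnect' -> no (count: 1)
  'rebuild' -> no (count: 1)
  'preheat' -> YES, starts with 'pre' (count: 2)
  'talk' -> no (count: 2)
  'play' -> no (count: 2)
  'walk' -> no (count: 2)
  'rewrite' -> no (count: 2)
Total with prefix 'pre': 2

2


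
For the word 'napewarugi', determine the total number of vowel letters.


Scanning each character of 'napewarugi':
  Position 1: 'n' -> consonant (running count: 0)
  Position 2: 'a' -> vowel (running count: 1)
  Position 3: 'p' -> consonant (running count: 1)
  Position 4: 'e' -> vowel (running count: 2)
  Position 5: 'w' -> consonant (running count: 2)
  Position 6: 'a' -> vowel (running count: 3)
  Position 7: 'r' -> consonant (running count: 3)
  Position 8: 'u' -> vowel (running count: 4)
  Position 9: 'g' -> consonant (running count: 4)
  Position 10: 'i' -> vowel (running count: 5)
Total vowels: 5

5


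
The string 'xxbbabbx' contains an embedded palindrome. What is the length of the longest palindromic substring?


Scanning 'xxbbabbx' for palindromic substrings.
Substring at positions 1-7: 'xbbabbx'.
Check: reverse('xbbabbx') = 'xbbabbx' -> palindrome confirmed.
Neighbouring characters ('x' / '-') break symmetry, so it cannot extend further.
No longer palindromic substring exists; longest length = 7

7


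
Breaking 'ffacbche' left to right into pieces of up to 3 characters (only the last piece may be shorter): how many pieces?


'ffacbche' has 8 characters.
Chunking with max size 3:
  Chunk 1: 'ffa' (positions 0-2)
  Chunk 2: 'cbc' (positions 3-5)
  Chunk 3: 'he' (positions 6-7)
Total chunks: ceil(8 / 3) = 3

3


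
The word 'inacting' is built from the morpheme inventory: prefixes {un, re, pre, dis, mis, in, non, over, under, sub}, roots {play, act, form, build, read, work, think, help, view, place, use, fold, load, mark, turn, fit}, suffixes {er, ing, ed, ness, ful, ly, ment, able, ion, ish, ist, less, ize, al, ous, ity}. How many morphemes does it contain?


Segmenting 'inacting' against the inventory:
  'in' -> prefix (morpheme 1)
  'act' -> root (morpheme 2)
  'ing' -> suffix (morpheme 3)
Total morphemes: 3

3


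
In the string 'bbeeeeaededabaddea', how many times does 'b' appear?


Scanning 'bbeeeeaededabaddea' for 'b':
  Position 0: 'b' -> MATCH (count: 1)
  Position 1: 'b' -> MATCH (count: 2)
  Position 12: 'b' -> MATCH (count: 3)
Total occurrences of 'b': 3

3


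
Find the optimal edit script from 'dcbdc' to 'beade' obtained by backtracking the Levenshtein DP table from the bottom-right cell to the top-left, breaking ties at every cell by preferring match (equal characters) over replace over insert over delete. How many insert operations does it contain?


Edit distance = 4. Backtracking from cell (5, 5) with preference match > replace > insert > delete,
then listing the resulting alignment 'dcbdc' -> 'beade' left to right:
  Step 1: replace d->b
  Step 2: replace c->e
  Step 3: replace b->a
  Step 4: keep 'd'
  Step 5: replace c->e
Total insertions: 0

0


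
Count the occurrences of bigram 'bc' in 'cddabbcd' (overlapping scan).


Scanning 'cddabbcd' for bigram 'bc':
  Position 0: 'cd' -> no
  Position 1: 'dd' -> no
  Position 2: 'da' -> no
  Position 3: 'ab' -> no
  Position 4: 'bb' -> no
  Position 5: 'bc' -> MATCH
  Position 6: 'cd' -> no
Total matches: 1

1


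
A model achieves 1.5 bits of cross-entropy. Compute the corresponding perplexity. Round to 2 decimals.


Perplexity formula: PP = 2^H
H = 1.5
PP = 2^1.5
Decompose: 2^1.5 = 2^1 * 2^0.5 = 2^1 * sqrt(2)
2^1 = 2, sqrt(2) ~ 1.4142136
PP ~ 2 * 1.4142136 = 2.8284272
Rounded to 2 decimals: 2.83

2.83


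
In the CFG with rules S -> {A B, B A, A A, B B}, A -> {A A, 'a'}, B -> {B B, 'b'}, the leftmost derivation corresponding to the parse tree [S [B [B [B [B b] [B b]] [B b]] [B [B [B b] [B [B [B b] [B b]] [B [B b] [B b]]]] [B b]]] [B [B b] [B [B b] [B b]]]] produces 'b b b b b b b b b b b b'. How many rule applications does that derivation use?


Every bracketed nonterminal node [X ...] in the tree is produced by exactly one rule application.
Reading the tree off as a leftmost derivation:
  Step 1: S  =>  B B   (applied S -> B B)
  Step 2: B B  =>  B B B   (applied B -> B B)
  Step 3: B B B  =>  B B B B   (applied B -> B B)
  Step 4: B B B B  =>  B B B B B   (applied B -> B B)
  Step 5: B B B B B  =>  b B B B B   (applied B -> b)
  Step 6: b B B B B  =>  b b B B B   (applied B -> b)
  Step 7: b b B B B  =>  b b b B B   (applied B -> b)
  Step 8: b b b B B  =>  b b b B B B   (applied B -> B B)
  Step 9: b b b B B B  =>  b b b B B B B   (applied B -> B B)
  Step 10: b b b B B B B  =>  b b b b B B B   (applied B -> b)
  Step 11: b b b b B B B  =>  b b b b B B B B   (applied B -> B B)
  Step 12: b b b b B B B B  =>  b b b b B B B B B   (applied B -> B B)
  Step 13: b b b b B B B B B  =>  b b b b b B B B B   (applied B -> b)
  Step 14: b b b b b B B B B  =>  b b b b b b B B B   (applied B -> b)
  Step 15: b b b b b b B B B  =>  b b b b b b B B B B   (applied B -> B B)
  Step 16: b b b b b b B B B B  =>  b b b b b b b B B B   (applied B -> b)
  Step 17: b b b b b b b B B B  =>  b b b b b b b b B B   (applied B -> b)
  Step 18: b b b b b b b b B B  =>  b b b b b b b b b B   (applied B -> b)
  Step 19: b b b b b b b b b B  =>  b b b b b b b b b B B   (applied B -> B B)
  Step 20: b b b b b b b b b B B  =>  b b b b b b b b b b B   (applied B -> b)
  Step 21: b b b b b b b b b b B  =>  b b b b b b b b b b B B   (applied B -> B B)
  Step 22: b b b b b b b b b b B B  =>  b b b b b b b b b b b B   (applied B -> b)
  Step 23: b b b b b b b b b b b B  =>  b b b b b b b b b b b b   (applied B -> b)
Final yield: b b b b b b b b b b b b
Total rewrite steps: 23

23


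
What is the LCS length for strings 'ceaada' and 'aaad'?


DP table for LCS of 'ceaada' and 'aaad':
       a  a  a  d
    0  0  0  0  0
  c 0  0  0  0  0
  e 0  0  0  0  0
  a 0  1  1  1  1
  a 0  1  2  2  2
  d 0  1  2  2  3
  a 0  1  2  3  3
LCS: 'aad'
LCS length = 3

3


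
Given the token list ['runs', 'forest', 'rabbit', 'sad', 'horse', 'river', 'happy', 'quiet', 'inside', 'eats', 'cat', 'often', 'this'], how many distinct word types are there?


Listing all tokens and tracking unique types:
  Token 1: 'runs' -> NEW (unique so far: 1)
  Token 2: 'forest' -> NEW (unique so far: 2)
  Token 3: 'rabbit' -> NEW (unique so far: 3)
  Token 4: 'sad' -> NEW (unique so far: 4)
  Token 5: 'horse' -> NEW (unique so far: 5)
  Token 6: 'river' -> NEW (unique so far: 6)
  Token 7: 'happy' -> NEW (unique so far: 7)
  Token 8: 'quiet' -> NEW (unique so far: 8)
  Token 9: 'inside' -> NEW (unique so far: 9)
  Token 10: 'eats' -> NEW (unique so far: 10)
  Token 11: 'cat' -> NEW (unique so far: 11)
  Token 12: 'often' -> NEW (unique so far: 12)
  Token 13: 'this' -> NEW (unique so far: 13)
Unique types: ('cat', 'eats', 'forest', 'happy', 'horse', 'inside', 'often', 'quiet', 'rabbit', 'river', 'runs', 'sad', 'this')
Vocabulary size: 13

13


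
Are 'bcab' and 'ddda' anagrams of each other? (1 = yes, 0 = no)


Sort characters of 'bcab': 'abbc'
Sort characters of 'ddda': 'addd'
Sorted forms differ -> they are NOT anagrams
Result: 0

0


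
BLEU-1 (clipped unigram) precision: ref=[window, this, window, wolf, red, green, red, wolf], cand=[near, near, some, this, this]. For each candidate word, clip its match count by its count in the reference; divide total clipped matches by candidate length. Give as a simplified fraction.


Reference word counts: {'green': 1, 'red': 2, 'this': 1, 'window': 2, 'wolf': 2}
Checking each candidate word (with clipping):
  'near' -> not in reference -> no match (matches: 0)
  'near' -> not in reference -> no match (matches: 0)
  'some' -> not in reference -> no match (matches: 0)
  'this' -> in reference (ref count 1, used 1/1) -> match (matches: 1)
  'this' -> ref count 1 already used up (1/1) -> clipped, no match (matches: 1)
Clipped matches: 1, Candidate length: 5
Precision = 1/5

1/5


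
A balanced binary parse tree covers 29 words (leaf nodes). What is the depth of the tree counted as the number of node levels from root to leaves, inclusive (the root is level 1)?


In a balanced binary tree with n leaves the deepest leaf is ceil(log2(n)) edges below the root,
so counting node levels inclusive of root and leaves gives ceil(log2(n)) + 1 levels.
log2(29) = 4.8580
ceil(4.8580) = 5
levels = 5 + 1 = 6

6


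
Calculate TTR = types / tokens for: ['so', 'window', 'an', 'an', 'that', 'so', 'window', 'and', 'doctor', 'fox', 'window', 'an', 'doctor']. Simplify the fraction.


Tokens: 13
Unique types: ('an', 'and', 'doctor', 'fox', 'so', 'that', 'window') = 7
TTR = 7/13
Already in lowest terms.

7/13


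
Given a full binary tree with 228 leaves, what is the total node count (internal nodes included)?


Leaf nodes (terminals): 228
Internal nodes = n - 1 = 228 - 1 = 227
Total = leaves + internal = 228 + 227 = 455

455


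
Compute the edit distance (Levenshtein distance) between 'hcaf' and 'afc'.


Building DP table for s1='hcaf' (len 4) and s2='afc' (len 3):
       a  f  c
    0  1  2  3
  h 1  1  2  3
  c 2  2  2  2
  a 3  2  3  3
  f 4  3  2  3
Edit distance = dp[4][3] = 3

3


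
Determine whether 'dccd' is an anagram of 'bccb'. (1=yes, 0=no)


Sort characters of 'dccd': 'ccdd'
Sort characters of 'bccb': 'bbcc'
Sorted forms differ -> they are NOT anagrams
Result: 0

0


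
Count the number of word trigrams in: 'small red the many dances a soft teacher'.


Word trigrams from [8] words:
  Trigram 1: (small red the)
  Trigram 2: (red the many)
  Trigram 3: (the many dances)
  Trigram 4: (many dances a)
  Trigram 5: (dances a soft)
  Trigram 6: (a soft teacher)
Total word trigrams: 8 - 2 = 6

6


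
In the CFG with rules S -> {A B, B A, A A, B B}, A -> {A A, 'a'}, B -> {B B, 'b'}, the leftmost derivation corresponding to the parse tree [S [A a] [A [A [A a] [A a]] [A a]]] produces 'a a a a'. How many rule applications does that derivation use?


Every bracketed nonterminal node [X ...] in the tree is produced by exactly one rule application.
Reading the tree off as a leftmost derivation:
  Step 1: S  =>  A A   (applied S -> A A)
  Step 2: A A  =>  a A   (applied A -> a)
  Step 3: a A  =>  a A A   (applied A -> A A)
  Step 4: a A A  =>  a A A A   (applied A -> A A)
  Step 5: a A A A  =>  a a A A   (applied A -> a)
  Step 6: a a A A  =>  a a a A   (applied A -> a)
  Step 7: a a a A  =>  a a a a   (applied A -> a)
Final yield: a a a a
Total rewrite steps: 7

7


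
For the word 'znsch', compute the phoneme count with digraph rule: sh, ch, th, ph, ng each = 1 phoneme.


Parsing 'znsch' greedily, digraphs first:
  'z' -> consonant phoneme (phonemes so far: 1)
  'n' -> consonant phoneme (phonemes so far: 2)
  's' -> consonant phoneme (phonemes so far: 3)
  'ch' -> digraph (1 consonant phoneme) (phonemes so far: 4)
Total phonemes: 4

4


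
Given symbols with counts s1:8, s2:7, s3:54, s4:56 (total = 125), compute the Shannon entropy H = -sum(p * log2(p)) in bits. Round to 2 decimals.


Computing entropy H = -sum(p_i * log2(p_i)):
  s1: p = 8/125 = 0.0640, -p*log2(p) = 0.2538
  s2: p = 7/125 = 0.0560, -p*log2(p) = 0.2329
  s3: p = 54/125 = 0.4320, -p*log2(p) = 0.5231
  s4: p = 56/125 = 0.4480, -p*log2(p) = 0.5190
H = sum of terms = 1.5288
Rounded to 2 decimals: 1.53

1.53


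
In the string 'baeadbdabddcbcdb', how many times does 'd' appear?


Scanning 'baeadbdabddcbcdb' for 'd':
  Position 4: 'd' -> MATCH (count: 1)
  Position 6: 'd' -> MATCH (count: 2)
  Position 9: 'd' -> MATCH (count: 3)
  Position 10: 'd' -> MATCH (count: 4)
  Position 14: 'd' -> MATCH (count: 5)
Total occurrences of 'd': 5

5


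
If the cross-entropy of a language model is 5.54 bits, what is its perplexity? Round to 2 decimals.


Perplexity formula: PP = 2^H
H = 5.54
PP = 2^5.54
Decompose: 2^5.54 = 2^5 * 2^0.54
2^5 = 32, 2^0.54 ~ 1.4539725
PP ~ 32 * 1.4539725 = 46.5271200
Rounded to 2 decimals: 46.53

46.53


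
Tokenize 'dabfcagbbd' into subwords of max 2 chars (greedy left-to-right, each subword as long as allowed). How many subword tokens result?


'dabfcagbbd' has 10 characters.
Chunking with max size 2:
  Chunk 1: 'da' (positions 0-1)
  Chunk 2: 'bf' (positions 2-3)
  Chunk 3: 'ca' (positions 4-5)
  Chunk 4: 'gb' (positions 6-7)
  Chunk 5: 'bd' (positions 8-9)
Total chunks: ceil(10 / 2) = 5

5


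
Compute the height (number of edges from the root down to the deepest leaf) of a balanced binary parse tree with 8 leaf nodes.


In a balanced binary tree with n leaves the deepest leaf is ceil(log2(n)) edges below the root.
log2(8) = 3.0000
ceil(3.0000) = 3
height (edges) = 3

3


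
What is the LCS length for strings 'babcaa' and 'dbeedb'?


DP table for LCS of 'babcaa' and 'dbeedb':
       d  b  e  e  d  b
    0  0  0  0  0  0  0
  b 0  0  1  1  1  1  1
  a 0  0  1  1  1  1  1
  b 0  0  1  1  1  1  2
  c 0  0  1  1  1  1  2
  a 0  0  1  1  1  1  2
  a 0  0  1  1  1  1  2
LCS: 'bb'
LCS length = 2

2


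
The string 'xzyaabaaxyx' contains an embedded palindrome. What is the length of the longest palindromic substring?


Scanning 'xzyaabaaxyx' for palindromic substrings.
Substring at positions 3-7: 'aabaa'.
Check: reverse('aabaa') = 'aabaa' -> palindrome confirmed.
Neighbouring characters ('y' / 'x') break symmetry, so it cannot extend further.
No longer palindromic substring exists; longest length = 5

5


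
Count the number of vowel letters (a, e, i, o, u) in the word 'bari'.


Scanning each character of 'bari':
  Position 1: 'b' -> consonant (running count: 0)
  Position 2: 'a' -> vowel (running count: 1)
  Position 3: 'r' -> consonant (running count: 1)
  Position 4: 'i' -> vowel (running count: 2)
Total vowels: 2

2


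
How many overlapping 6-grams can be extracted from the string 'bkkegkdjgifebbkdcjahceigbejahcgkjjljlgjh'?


String 'bkkegkdjgifebbkdcjahceigbejahcgkjjljlgjh' has length L = 40.
Number of overlapping n-grams = L - n + 1
Substituting: 40 - 6 + 1 = 35

35


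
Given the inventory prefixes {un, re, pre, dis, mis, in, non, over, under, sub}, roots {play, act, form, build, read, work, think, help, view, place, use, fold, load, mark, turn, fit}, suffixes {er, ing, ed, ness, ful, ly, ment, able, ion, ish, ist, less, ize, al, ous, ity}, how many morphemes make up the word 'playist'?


Segmenting 'playist' against the inventory:
  'play' -> root (morpheme 1)
  'ist' -> suffix (morpheme 2)
Total morphemes: 2

2


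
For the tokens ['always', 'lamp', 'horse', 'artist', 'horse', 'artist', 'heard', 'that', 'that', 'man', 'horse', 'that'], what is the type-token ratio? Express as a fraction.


Tokens: 12
Unique types: ('always', 'artist', 'heard', 'horse', 'lamp', 'man', 'that') = 7
TTR = 7/12
Already in lowest terms.

7/12


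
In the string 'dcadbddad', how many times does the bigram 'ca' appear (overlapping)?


Scanning 'dcadbddad' for bigram 'ca':
  Position 0: 'dc' -> no
  Position 1: 'ca' -> MATCH
  Position 2: 'ad' -> no
  Position 3: 'db' -> no
  Position 4: 'bd' -> no
  Position 5: 'dd' -> no
  Position 6: 'da' -> no
  Position 7: 'ad' -> no
Total matches: 1

1


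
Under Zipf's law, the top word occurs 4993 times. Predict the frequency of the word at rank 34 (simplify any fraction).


Zipf's law: freq(rank) = f1 / rank
f1 = 4993, rank = 34
freq = 4993 / 34
GCD(4993, 34) = 1
Simplified: 4993/34

4993/34


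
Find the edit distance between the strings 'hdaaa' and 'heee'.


Building DP table for s1='hdaaa' (len 5) and s2='heee' (len 4):
       h  e  e  e
    0  1  2  3  4
  h 1  0  1  2  3
  d 2  1  1  2  3
  a 3  2  2  2  3
  a 4  3  3  3  3
  a 5  4  4  4  4
Edit distance = dp[5][4] = 4

4


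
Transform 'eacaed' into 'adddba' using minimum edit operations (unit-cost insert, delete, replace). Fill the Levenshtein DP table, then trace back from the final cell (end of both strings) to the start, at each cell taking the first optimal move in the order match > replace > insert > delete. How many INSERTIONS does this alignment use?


Edit distance = 6. Backtracking from cell (6, 6) with preference match > replace > insert > delete,
then listing the resulting alignment 'eacaed' -> 'adddba' left to right:
  Step 1: replace e->a
  Step 2: replace a->d
  Step 3: replace c->d
  Step 4: replace a->d
  Step 5: replace e->b
  Step 6: replace d->a
Total insertions: 0

0


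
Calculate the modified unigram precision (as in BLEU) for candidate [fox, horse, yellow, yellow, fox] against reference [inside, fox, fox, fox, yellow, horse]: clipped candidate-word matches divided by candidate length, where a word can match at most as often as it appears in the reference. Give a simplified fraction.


Reference word counts: {'fox': 3, 'horse': 1, 'inside': 1, 'yellow': 1}
Checking each candidate word (with clipping):
  'fox' -> in reference (ref count 3, used 1/3) -> match (matches: 1)
  'horse' -> in reference (ref count 1, used 1/1) -> match (matches: 2)
  'yellow' -> in reference (ref count 1, used 1/1) -> match (matches: 3)
  'yellow' -> ref count 1 already used up (1/1) -> clipped, no match (matches: 3)
  'fox' -> in reference (ref count 3, used 2/3) -> match (matches: 4)
Clipped matches: 4, Candidate length: 5
Precision = 4/5

4/5


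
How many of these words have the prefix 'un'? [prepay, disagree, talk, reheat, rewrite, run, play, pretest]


Checking each word for prefix 'un':
  'prepay' -> no (count: 0)
  'disagree' -> no (count: 0)
  'talk' -> no (count: 0)
  'reheat' -> no (count: 0)
  'rewrite' -> no (count: 0)
  'run' -> no (count: 0)
  'play' -> no (count: 0)
  'pretest' -> no (count: 0)
Total with prefix 'un': 0

0


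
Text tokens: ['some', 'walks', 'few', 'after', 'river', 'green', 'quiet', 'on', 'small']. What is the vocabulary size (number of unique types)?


Listing all tokens and tracking unique types:
  Token 1: 'some' -> NEW (unique so far: 1)
  Token 2: 'walks' -> NEW (unique so far: 2)
  Token 3: 'few' -> NEW (unique so far: 3)
  Token 4: 'after' -> NEW (unique so far: 4)
  Token 5: 'river' -> NEW (unique so far: 5)
  Token 6: 'green' -> NEW (unique so far: 6)
  Token 7: 'quiet' -> NEW (unique so far: 7)
  Token 8: 'on' -> NEW (unique so far: 8)
  Token 9: 'small' -> NEW (unique so far: 9)
Unique types: ('after', 'few', 'green', 'on', 'quiet', 'river', 'small', 'some', 'walks')
Vocabulary size: 9

9
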